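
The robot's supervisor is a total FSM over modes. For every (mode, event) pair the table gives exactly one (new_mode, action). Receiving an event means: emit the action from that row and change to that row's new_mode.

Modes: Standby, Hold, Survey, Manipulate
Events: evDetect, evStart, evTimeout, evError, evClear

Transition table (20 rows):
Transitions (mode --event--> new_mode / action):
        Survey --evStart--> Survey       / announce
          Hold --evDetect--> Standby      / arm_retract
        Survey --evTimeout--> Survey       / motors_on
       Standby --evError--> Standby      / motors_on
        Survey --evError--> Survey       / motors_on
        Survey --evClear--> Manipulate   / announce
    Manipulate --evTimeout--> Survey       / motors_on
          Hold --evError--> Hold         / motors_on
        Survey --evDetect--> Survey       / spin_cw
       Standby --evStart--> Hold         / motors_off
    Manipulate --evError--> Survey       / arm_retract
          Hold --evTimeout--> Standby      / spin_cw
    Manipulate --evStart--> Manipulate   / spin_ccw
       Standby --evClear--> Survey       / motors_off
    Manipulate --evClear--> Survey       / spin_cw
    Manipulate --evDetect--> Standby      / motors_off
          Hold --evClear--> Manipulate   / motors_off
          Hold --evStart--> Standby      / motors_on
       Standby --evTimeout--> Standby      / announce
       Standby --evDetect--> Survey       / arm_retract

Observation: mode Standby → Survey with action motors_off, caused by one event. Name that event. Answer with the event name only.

evClear

try evDetect: (Standby, evDetect) → (Survey, arm_retract)
try evStart: (Standby, evStart) → (Hold, motors_off)
try evTimeout: (Standby, evTimeout) → (Standby, announce)
try evError: (Standby, evError) → (Standby, motors_on)
try evClear: (Standby, evClear) → (Survey, motors_off)  ← matches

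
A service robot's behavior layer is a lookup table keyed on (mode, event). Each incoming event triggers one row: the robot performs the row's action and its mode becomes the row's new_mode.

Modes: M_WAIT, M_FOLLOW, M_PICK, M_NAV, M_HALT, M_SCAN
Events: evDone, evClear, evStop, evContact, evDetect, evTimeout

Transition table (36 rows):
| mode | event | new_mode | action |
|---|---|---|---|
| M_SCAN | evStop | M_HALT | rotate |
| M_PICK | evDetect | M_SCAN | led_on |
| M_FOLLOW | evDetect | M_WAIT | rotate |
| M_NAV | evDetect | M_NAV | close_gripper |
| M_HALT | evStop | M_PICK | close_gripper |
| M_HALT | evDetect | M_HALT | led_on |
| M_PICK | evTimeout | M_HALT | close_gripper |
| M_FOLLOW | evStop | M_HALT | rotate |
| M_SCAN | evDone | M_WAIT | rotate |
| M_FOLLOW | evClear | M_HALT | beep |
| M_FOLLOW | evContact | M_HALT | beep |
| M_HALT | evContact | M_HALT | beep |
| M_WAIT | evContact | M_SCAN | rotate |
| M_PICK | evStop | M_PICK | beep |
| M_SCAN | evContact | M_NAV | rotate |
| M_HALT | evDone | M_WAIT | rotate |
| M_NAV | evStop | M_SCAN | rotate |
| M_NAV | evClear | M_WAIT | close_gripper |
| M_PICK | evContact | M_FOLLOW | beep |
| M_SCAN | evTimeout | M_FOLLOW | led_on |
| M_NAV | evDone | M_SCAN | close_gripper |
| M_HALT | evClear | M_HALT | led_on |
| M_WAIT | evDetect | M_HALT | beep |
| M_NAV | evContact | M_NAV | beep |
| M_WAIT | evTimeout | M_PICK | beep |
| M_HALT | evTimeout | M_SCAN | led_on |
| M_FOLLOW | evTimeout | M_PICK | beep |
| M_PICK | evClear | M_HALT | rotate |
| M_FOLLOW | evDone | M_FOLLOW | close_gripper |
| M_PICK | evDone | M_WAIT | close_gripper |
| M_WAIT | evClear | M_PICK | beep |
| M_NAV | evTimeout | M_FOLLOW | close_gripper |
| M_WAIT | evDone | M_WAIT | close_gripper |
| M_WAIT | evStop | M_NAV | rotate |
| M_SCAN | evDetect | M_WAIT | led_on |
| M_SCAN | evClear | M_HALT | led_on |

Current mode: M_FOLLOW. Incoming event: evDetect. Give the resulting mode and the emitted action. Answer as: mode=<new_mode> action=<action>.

mode=M_WAIT action=rotate

current mode = M_FOLLOW; filter table to that mode:
  (M_FOLLOW, evDetect) → (M_WAIT, rotate)  ← event matches
  (M_FOLLOW, evStop) → (M_HALT, rotate)
  (M_FOLLOW, evClear) → (M_HALT, beep)
  (M_FOLLOW, evContact) → (M_HALT, beep)
  (M_FOLLOW, evTimeout) → (M_PICK, beep)
  (M_FOLLOW, evDone) → (M_FOLLOW, close_gripper)
event = evDetect selects (M_WAIT, rotate)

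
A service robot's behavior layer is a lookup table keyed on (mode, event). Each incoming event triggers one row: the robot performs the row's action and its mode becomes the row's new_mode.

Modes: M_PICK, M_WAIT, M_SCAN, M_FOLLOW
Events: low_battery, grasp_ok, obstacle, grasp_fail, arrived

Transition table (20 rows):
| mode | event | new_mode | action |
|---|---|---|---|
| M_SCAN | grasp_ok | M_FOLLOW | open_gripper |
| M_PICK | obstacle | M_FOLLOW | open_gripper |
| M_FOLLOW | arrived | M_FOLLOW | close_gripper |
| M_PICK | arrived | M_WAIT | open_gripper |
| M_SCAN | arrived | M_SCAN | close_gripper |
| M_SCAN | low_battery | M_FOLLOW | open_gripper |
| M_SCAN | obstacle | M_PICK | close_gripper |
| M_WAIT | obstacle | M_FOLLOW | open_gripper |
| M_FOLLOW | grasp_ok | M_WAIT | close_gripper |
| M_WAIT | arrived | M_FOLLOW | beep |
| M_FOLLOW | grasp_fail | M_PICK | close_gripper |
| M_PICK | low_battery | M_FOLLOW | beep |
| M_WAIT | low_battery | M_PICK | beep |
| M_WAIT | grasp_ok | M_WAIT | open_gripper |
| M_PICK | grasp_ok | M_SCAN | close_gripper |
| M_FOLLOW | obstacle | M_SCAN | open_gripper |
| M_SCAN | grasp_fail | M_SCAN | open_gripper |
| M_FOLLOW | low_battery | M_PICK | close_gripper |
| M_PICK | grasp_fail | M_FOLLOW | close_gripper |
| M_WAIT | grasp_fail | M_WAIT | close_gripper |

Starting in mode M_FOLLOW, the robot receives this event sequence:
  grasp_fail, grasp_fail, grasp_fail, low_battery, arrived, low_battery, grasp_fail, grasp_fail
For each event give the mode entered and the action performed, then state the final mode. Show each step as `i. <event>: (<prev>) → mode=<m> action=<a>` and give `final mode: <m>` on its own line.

final mode: M_PICK

1. grasp_fail: (M_FOLLOW) → mode=M_PICK action=close_gripper
2. grasp_fail: (M_PICK) → mode=M_FOLLOW action=close_gripper
3. grasp_fail: (M_FOLLOW) → mode=M_PICK action=close_gripper
4. low_battery: (M_PICK) → mode=M_FOLLOW action=beep
5. arrived: (M_FOLLOW) → mode=M_FOLLOW action=close_gripper
6. low_battery: (M_FOLLOW) → mode=M_PICK action=close_gripper
7. grasp_fail: (M_PICK) → mode=M_FOLLOW action=close_gripper
8. grasp_fail: (M_FOLLOW) → mode=M_PICK action=close_gripper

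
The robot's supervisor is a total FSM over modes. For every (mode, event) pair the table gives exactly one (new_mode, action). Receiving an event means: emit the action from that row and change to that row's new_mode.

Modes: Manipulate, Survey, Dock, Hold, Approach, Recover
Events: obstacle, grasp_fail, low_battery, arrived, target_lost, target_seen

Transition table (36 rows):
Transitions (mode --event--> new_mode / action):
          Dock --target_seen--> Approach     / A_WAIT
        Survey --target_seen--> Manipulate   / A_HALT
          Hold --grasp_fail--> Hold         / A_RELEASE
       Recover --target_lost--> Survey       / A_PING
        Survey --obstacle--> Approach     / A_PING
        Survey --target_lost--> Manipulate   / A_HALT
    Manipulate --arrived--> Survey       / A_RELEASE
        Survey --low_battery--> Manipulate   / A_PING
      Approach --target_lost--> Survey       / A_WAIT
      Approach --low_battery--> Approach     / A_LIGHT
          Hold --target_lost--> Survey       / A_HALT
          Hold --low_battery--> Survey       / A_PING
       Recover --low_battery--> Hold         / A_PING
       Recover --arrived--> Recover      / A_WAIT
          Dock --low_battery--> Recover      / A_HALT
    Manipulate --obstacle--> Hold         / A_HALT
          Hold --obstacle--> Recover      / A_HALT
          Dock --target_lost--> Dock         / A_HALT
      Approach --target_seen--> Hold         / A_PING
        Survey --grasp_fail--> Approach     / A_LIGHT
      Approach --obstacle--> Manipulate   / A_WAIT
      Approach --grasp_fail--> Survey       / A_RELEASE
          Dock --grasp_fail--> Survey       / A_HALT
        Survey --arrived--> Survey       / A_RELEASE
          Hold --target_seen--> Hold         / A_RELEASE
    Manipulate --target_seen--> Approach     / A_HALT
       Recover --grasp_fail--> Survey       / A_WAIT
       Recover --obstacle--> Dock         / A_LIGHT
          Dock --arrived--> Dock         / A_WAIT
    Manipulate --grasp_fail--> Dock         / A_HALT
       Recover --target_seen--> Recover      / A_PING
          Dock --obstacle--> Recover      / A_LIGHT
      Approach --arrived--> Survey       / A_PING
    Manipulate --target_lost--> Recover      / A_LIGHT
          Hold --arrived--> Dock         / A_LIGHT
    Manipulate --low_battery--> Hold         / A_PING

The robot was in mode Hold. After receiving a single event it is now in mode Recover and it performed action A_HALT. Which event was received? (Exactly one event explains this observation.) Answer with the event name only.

obstacle

try obstacle: (Hold, obstacle) → (Recover, A_HALT)  ← matches
try grasp_fail: (Hold, grasp_fail) → (Hold, A_RELEASE)
try low_battery: (Hold, low_battery) → (Survey, A_PING)
try arrived: (Hold, arrived) → (Dock, A_LIGHT)
try target_lost: (Hold, target_lost) → (Survey, A_HALT)
try target_seen: (Hold, target_seen) → (Hold, A_RELEASE)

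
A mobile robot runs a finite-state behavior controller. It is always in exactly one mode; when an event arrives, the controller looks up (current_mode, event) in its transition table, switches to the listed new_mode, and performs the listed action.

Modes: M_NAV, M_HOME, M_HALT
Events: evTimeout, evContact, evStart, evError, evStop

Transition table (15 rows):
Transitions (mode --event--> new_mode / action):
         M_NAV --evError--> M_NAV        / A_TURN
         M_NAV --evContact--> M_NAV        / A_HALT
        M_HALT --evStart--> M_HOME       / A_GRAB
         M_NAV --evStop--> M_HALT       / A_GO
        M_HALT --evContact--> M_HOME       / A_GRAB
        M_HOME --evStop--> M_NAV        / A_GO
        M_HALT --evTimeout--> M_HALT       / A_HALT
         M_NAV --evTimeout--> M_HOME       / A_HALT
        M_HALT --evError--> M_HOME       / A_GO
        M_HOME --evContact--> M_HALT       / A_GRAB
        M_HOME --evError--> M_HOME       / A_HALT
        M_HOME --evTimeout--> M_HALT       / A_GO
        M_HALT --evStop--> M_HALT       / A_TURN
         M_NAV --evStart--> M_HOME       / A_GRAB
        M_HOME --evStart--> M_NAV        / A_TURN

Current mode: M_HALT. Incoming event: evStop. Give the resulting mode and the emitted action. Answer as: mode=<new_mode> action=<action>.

mode=M_HALT action=A_TURN

current mode = M_HALT; filter table to that mode:
  (M_HALT, evStart) → (M_HOME, A_GRAB)
  (M_HALT, evContact) → (M_HOME, A_GRAB)
  (M_HALT, evTimeout) → (M_HALT, A_HALT)
  (M_HALT, evError) → (M_HOME, A_GO)
  (M_HALT, evStop) → (M_HALT, A_TURN)  ← event matches
event = evStop selects (M_HALT, A_TURN)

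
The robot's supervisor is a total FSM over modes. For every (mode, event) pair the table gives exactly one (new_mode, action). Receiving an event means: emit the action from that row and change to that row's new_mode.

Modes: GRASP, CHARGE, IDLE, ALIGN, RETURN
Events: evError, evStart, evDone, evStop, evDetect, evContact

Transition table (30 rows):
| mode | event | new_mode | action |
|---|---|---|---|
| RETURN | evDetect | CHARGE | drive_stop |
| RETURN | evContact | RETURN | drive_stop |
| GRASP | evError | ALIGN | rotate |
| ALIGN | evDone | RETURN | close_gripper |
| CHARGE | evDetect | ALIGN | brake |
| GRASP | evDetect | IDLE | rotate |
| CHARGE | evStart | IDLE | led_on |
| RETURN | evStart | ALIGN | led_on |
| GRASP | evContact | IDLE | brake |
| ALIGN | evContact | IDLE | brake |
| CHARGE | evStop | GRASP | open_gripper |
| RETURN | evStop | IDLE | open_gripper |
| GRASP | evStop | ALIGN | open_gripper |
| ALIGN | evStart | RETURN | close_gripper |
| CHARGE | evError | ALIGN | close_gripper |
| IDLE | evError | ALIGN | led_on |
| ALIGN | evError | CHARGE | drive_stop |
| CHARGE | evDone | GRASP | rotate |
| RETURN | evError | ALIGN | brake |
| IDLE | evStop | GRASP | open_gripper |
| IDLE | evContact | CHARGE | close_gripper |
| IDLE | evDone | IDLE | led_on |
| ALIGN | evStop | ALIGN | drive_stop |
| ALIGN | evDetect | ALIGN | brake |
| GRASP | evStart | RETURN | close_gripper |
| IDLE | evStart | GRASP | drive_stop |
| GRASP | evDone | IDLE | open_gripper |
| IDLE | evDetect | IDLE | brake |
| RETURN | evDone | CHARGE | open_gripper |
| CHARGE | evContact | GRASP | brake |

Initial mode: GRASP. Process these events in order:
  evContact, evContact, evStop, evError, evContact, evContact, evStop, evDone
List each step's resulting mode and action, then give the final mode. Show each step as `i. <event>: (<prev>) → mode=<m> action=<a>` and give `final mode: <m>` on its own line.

final mode: IDLE

1. evContact: (GRASP) → mode=IDLE action=brake
2. evContact: (IDLE) → mode=CHARGE action=close_gripper
3. evStop: (CHARGE) → mode=GRASP action=open_gripper
4. evError: (GRASP) → mode=ALIGN action=rotate
5. evContact: (ALIGN) → mode=IDLE action=brake
6. evContact: (IDLE) → mode=CHARGE action=close_gripper
7. evStop: (CHARGE) → mode=GRASP action=open_gripper
8. evDone: (GRASP) → mode=IDLE action=open_gripper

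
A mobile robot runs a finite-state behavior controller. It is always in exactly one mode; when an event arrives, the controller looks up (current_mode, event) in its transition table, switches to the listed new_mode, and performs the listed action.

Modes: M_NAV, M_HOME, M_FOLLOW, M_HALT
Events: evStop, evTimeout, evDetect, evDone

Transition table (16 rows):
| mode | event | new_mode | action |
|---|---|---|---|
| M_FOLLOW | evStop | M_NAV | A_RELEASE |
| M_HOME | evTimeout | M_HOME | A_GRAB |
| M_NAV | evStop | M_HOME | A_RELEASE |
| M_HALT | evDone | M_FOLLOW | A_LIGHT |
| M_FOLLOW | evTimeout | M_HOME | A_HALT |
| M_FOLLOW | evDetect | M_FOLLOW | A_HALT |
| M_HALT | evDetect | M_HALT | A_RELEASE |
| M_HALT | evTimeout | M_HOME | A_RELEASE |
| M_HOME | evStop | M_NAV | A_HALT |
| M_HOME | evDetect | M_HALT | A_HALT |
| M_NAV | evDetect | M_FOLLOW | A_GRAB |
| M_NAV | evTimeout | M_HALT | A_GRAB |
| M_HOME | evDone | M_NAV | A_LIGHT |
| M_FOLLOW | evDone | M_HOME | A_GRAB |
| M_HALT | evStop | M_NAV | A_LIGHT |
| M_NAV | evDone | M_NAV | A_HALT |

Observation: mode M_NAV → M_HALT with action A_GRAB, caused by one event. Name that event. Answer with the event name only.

try evStop: (M_NAV, evStop) → (M_HOME, A_RELEASE)
try evTimeout: (M_NAV, evTimeout) → (M_HALT, A_GRAB)  ← matches
try evDetect: (M_NAV, evDetect) → (M_FOLLOW, A_GRAB)
try evDone: (M_NAV, evDone) → (M_NAV, A_HALT)

evTimeout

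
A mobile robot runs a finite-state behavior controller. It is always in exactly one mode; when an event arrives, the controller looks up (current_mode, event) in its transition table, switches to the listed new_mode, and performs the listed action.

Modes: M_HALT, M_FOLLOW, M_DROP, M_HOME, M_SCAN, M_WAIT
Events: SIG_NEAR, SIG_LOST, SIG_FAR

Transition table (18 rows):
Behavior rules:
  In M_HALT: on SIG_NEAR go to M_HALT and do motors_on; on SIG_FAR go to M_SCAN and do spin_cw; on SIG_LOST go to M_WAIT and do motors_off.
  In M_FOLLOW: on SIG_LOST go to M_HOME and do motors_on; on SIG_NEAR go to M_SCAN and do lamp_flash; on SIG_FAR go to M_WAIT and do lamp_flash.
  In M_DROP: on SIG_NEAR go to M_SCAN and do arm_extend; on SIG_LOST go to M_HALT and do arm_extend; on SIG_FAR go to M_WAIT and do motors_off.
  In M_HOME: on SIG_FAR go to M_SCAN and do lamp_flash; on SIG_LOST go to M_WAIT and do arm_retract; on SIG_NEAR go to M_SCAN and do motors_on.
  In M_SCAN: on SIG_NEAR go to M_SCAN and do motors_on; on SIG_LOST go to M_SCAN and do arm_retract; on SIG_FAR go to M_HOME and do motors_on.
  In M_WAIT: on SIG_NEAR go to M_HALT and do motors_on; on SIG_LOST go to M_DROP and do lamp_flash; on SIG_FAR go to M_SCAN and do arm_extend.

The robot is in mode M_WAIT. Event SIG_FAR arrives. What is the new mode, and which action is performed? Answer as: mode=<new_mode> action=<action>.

mode=M_SCAN action=arm_extend

current mode = M_WAIT; filter table to that mode:
  (M_WAIT, SIG_NEAR) → (M_HALT, motors_on)
  (M_WAIT, SIG_LOST) → (M_DROP, lamp_flash)
  (M_WAIT, SIG_FAR) → (M_SCAN, arm_extend)  ← event matches
event = SIG_FAR selects (M_SCAN, arm_extend)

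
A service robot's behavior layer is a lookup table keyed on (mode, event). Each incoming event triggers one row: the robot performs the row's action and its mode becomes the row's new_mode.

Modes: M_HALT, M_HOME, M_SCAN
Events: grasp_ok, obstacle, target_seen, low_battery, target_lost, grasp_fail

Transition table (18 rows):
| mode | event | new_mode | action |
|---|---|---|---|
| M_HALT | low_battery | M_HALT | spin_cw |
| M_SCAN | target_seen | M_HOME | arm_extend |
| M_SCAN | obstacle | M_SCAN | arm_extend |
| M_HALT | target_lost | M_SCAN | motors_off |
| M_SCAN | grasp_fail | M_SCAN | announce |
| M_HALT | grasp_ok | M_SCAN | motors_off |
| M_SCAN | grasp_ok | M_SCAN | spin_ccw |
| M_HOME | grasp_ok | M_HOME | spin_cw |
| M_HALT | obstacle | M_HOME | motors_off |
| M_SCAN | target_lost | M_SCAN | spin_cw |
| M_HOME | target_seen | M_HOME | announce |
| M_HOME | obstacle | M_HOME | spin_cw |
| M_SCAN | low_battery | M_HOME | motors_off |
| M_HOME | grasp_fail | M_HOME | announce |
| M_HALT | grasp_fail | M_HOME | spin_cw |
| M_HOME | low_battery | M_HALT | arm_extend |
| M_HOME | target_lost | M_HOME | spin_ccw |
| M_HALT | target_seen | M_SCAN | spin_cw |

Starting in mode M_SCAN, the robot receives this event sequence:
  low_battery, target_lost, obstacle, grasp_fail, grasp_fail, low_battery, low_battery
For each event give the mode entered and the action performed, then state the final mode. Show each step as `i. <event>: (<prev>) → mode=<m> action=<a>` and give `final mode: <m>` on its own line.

1. low_battery: (M_SCAN) → mode=M_HOME action=motors_off
2. target_lost: (M_HOME) → mode=M_HOME action=spin_ccw
3. obstacle: (M_HOME) → mode=M_HOME action=spin_cw
4. grasp_fail: (M_HOME) → mode=M_HOME action=announce
5. grasp_fail: (M_HOME) → mode=M_HOME action=announce
6. low_battery: (M_HOME) → mode=M_HALT action=arm_extend
7. low_battery: (M_HALT) → mode=M_HALT action=spin_cw

final mode: M_HALT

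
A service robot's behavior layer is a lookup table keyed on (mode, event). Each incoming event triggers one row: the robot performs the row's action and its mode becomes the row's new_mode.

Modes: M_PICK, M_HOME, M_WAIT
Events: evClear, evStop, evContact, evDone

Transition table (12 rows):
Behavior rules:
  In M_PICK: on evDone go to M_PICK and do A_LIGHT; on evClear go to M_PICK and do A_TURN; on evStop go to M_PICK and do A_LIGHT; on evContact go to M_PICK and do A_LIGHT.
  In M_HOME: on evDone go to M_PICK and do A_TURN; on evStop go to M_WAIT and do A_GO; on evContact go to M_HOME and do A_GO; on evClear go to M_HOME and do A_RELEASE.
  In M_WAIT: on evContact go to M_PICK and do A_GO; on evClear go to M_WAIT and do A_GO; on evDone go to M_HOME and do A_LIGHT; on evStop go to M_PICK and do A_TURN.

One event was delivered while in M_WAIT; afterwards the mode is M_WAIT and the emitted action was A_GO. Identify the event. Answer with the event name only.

evClear

try evClear: (M_WAIT, evClear) → (M_WAIT, A_GO)  ← matches
try evStop: (M_WAIT, evStop) → (M_PICK, A_TURN)
try evContact: (M_WAIT, evContact) → (M_PICK, A_GO)
try evDone: (M_WAIT, evDone) → (M_HOME, A_LIGHT)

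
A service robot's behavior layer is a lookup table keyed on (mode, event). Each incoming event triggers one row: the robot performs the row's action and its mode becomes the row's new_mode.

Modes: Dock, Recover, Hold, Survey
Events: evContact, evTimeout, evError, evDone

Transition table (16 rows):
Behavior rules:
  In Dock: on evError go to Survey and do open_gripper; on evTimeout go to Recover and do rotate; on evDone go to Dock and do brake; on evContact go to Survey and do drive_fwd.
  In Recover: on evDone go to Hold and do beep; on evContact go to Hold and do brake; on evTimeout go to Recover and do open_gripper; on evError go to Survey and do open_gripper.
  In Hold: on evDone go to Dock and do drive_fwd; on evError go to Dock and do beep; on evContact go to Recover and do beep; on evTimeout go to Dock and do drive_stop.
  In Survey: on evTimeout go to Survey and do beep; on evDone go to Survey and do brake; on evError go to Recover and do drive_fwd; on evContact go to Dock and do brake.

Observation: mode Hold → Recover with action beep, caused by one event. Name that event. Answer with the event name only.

evContact

try evContact: (Hold, evContact) → (Recover, beep)  ← matches
try evTimeout: (Hold, evTimeout) → (Dock, drive_stop)
try evError: (Hold, evError) → (Dock, beep)
try evDone: (Hold, evDone) → (Dock, drive_fwd)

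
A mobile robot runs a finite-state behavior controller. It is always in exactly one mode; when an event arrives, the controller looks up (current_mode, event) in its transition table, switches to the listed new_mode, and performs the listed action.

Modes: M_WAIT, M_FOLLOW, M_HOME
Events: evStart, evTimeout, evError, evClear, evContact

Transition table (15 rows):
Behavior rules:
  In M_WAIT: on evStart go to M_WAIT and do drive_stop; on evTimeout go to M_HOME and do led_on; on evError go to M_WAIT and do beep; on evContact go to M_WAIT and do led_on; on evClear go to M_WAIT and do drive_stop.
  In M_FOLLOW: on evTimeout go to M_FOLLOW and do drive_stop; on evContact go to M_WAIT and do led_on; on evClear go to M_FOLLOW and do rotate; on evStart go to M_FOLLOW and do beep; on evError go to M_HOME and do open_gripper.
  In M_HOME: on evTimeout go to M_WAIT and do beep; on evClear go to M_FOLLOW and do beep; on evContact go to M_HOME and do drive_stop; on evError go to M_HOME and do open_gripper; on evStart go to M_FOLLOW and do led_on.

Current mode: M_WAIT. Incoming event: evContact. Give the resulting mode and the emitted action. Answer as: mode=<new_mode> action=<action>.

mode=M_WAIT action=led_on

current mode = M_WAIT; filter table to that mode:
  (M_WAIT, evStart) → (M_WAIT, drive_stop)
  (M_WAIT, evTimeout) → (M_HOME, led_on)
  (M_WAIT, evError) → (M_WAIT, beep)
  (M_WAIT, evContact) → (M_WAIT, led_on)  ← event matches
  (M_WAIT, evClear) → (M_WAIT, drive_stop)
event = evContact selects (M_WAIT, led_on)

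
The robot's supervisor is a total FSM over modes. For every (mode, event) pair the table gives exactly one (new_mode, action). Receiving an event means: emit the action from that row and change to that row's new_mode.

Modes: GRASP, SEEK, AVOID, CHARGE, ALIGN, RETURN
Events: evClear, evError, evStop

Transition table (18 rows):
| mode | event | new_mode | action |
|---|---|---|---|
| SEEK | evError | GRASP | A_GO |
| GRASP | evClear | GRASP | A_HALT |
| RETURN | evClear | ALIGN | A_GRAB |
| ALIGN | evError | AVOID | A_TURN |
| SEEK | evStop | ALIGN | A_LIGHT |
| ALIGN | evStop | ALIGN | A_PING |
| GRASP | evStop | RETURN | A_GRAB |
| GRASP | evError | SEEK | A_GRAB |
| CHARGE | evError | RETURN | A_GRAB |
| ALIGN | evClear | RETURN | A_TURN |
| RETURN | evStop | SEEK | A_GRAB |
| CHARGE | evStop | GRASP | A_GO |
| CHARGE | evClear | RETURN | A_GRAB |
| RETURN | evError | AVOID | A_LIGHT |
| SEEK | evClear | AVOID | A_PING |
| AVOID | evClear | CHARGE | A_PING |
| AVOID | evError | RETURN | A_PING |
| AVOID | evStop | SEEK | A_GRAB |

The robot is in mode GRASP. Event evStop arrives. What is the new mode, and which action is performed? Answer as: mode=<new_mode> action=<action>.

current mode = GRASP; filter table to that mode:
  (GRASP, evClear) → (GRASP, A_HALT)
  (GRASP, evStop) → (RETURN, A_GRAB)  ← event matches
  (GRASP, evError) → (SEEK, A_GRAB)
event = evStop selects (RETURN, A_GRAB)

mode=RETURN action=A_GRAB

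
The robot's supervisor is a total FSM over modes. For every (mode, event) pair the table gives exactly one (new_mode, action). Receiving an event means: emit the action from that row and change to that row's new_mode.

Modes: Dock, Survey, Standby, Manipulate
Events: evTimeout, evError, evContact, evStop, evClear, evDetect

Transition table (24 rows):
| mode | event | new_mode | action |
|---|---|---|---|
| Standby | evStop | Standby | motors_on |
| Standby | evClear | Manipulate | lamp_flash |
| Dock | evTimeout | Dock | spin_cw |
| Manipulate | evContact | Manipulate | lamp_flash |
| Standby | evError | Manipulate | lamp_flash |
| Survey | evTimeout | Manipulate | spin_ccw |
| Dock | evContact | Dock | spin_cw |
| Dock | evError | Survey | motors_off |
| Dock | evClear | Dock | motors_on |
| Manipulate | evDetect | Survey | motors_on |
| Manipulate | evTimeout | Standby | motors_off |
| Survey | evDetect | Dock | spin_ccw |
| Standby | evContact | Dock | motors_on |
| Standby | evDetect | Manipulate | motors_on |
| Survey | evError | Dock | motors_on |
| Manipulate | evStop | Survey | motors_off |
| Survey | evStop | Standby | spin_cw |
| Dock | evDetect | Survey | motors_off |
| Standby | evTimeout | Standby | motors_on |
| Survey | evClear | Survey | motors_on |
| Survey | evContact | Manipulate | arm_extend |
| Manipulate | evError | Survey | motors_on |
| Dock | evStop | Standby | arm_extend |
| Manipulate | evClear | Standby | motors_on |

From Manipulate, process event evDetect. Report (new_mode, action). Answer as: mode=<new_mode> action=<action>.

mode=Survey action=motors_on

current mode = Manipulate; filter table to that mode:
  (Manipulate, evContact) → (Manipulate, lamp_flash)
  (Manipulate, evDetect) → (Survey, motors_on)  ← event matches
  (Manipulate, evTimeout) → (Standby, motors_off)
  (Manipulate, evStop) → (Survey, motors_off)
  (Manipulate, evError) → (Survey, motors_on)
  (Manipulate, evClear) → (Standby, motors_on)
event = evDetect selects (Survey, motors_on)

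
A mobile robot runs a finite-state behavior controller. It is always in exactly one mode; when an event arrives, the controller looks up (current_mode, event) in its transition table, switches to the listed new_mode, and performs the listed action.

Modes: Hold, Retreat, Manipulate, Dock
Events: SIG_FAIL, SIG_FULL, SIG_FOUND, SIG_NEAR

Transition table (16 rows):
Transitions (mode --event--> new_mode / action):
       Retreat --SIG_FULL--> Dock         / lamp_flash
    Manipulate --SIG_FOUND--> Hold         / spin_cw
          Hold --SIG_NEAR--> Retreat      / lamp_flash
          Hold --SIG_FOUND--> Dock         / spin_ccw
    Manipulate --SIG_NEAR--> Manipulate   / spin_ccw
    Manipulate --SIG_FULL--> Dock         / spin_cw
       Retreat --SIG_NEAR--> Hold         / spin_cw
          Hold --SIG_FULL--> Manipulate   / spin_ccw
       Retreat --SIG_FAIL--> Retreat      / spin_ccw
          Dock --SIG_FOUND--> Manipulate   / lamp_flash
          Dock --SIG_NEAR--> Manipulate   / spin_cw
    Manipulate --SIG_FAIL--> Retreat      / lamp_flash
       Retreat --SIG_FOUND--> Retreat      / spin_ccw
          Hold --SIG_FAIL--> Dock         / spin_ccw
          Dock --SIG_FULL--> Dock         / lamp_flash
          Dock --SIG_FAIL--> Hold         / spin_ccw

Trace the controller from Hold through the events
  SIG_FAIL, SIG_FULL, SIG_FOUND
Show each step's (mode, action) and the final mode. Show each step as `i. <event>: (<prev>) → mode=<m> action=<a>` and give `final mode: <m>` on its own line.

final mode: Manipulate

1. SIG_FAIL: (Hold) → mode=Dock action=spin_ccw
2. SIG_FULL: (Dock) → mode=Dock action=lamp_flash
3. SIG_FOUND: (Dock) → mode=Manipulate action=lamp_flash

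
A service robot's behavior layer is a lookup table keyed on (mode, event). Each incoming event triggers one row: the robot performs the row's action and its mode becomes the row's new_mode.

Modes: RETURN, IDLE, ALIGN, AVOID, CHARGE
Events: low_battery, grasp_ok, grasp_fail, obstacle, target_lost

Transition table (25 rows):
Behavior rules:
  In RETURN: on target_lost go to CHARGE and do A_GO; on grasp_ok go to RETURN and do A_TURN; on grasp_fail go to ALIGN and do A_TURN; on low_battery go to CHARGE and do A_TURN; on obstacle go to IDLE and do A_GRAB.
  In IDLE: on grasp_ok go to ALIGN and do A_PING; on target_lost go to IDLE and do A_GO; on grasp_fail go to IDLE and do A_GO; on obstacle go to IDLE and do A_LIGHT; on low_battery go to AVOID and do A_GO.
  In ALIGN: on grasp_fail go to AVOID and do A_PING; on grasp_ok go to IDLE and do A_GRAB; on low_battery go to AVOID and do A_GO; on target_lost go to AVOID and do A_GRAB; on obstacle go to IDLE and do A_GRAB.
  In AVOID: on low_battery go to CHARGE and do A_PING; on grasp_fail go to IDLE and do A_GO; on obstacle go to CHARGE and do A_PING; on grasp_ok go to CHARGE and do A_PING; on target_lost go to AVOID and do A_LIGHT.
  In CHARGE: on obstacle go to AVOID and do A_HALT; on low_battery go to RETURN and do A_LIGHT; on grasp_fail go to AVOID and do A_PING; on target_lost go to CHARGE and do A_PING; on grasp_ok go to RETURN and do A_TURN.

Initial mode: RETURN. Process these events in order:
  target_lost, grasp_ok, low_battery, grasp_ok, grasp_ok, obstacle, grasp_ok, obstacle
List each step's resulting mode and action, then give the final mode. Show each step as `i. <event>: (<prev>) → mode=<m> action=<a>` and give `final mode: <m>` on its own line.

final mode: IDLE

1. target_lost: (RETURN) → mode=CHARGE action=A_GO
2. grasp_ok: (CHARGE) → mode=RETURN action=A_TURN
3. low_battery: (RETURN) → mode=CHARGE action=A_TURN
4. grasp_ok: (CHARGE) → mode=RETURN action=A_TURN
5. grasp_ok: (RETURN) → mode=RETURN action=A_TURN
6. obstacle: (RETURN) → mode=IDLE action=A_GRAB
7. grasp_ok: (IDLE) → mode=ALIGN action=A_PING
8. obstacle: (ALIGN) → mode=IDLE action=A_GRAB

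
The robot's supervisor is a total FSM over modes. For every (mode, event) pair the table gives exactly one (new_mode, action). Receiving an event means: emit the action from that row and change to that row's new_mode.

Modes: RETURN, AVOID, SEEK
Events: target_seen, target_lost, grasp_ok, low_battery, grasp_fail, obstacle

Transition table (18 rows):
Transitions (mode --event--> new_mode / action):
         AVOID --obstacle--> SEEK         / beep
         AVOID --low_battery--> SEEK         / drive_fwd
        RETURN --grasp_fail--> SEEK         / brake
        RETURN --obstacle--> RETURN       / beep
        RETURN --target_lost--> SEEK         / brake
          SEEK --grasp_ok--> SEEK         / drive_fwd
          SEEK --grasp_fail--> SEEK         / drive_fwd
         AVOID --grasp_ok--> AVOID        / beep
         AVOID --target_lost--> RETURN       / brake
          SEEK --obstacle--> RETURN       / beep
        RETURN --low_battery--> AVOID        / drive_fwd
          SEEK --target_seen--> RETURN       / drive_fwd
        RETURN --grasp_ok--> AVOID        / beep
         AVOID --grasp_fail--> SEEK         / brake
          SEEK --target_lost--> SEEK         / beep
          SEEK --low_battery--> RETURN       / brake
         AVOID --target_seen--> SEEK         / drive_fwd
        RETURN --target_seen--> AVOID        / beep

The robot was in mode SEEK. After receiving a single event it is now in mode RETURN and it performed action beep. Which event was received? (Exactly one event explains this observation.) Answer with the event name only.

try target_seen: (SEEK, target_seen) → (RETURN, drive_fwd)
try target_lost: (SEEK, target_lost) → (SEEK, beep)
try grasp_ok: (SEEK, grasp_ok) → (SEEK, drive_fwd)
try low_battery: (SEEK, low_battery) → (RETURN, brake)
try grasp_fail: (SEEK, grasp_fail) → (SEEK, drive_fwd)
try obstacle: (SEEK, obstacle) → (RETURN, beep)  ← matches

obstacle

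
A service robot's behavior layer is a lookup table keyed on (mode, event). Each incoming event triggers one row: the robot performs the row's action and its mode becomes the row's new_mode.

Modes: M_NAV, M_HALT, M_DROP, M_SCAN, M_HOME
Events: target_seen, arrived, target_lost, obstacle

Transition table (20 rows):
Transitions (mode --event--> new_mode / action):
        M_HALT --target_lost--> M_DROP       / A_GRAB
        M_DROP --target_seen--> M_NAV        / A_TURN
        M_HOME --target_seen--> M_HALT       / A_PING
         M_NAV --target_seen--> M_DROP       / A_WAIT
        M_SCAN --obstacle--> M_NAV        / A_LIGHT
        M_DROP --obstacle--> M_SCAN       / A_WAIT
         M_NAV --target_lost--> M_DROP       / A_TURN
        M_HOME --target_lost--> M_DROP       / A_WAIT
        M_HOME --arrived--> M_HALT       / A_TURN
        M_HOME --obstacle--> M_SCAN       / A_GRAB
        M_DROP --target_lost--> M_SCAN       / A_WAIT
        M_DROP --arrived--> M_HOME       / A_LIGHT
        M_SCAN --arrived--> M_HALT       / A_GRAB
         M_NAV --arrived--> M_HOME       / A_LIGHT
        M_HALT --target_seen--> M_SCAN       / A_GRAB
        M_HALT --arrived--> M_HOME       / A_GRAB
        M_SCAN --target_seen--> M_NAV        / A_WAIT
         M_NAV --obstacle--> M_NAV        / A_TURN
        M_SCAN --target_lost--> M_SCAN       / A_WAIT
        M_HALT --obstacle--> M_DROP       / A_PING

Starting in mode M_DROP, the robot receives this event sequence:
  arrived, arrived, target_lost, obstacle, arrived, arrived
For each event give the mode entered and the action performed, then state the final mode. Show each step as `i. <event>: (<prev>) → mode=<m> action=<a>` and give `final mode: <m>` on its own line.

1. arrived: (M_DROP) → mode=M_HOME action=A_LIGHT
2. arrived: (M_HOME) → mode=M_HALT action=A_TURN
3. target_lost: (M_HALT) → mode=M_DROP action=A_GRAB
4. obstacle: (M_DROP) → mode=M_SCAN action=A_WAIT
5. arrived: (M_SCAN) → mode=M_HALT action=A_GRAB
6. arrived: (M_HALT) → mode=M_HOME action=A_GRAB

final mode: M_HOME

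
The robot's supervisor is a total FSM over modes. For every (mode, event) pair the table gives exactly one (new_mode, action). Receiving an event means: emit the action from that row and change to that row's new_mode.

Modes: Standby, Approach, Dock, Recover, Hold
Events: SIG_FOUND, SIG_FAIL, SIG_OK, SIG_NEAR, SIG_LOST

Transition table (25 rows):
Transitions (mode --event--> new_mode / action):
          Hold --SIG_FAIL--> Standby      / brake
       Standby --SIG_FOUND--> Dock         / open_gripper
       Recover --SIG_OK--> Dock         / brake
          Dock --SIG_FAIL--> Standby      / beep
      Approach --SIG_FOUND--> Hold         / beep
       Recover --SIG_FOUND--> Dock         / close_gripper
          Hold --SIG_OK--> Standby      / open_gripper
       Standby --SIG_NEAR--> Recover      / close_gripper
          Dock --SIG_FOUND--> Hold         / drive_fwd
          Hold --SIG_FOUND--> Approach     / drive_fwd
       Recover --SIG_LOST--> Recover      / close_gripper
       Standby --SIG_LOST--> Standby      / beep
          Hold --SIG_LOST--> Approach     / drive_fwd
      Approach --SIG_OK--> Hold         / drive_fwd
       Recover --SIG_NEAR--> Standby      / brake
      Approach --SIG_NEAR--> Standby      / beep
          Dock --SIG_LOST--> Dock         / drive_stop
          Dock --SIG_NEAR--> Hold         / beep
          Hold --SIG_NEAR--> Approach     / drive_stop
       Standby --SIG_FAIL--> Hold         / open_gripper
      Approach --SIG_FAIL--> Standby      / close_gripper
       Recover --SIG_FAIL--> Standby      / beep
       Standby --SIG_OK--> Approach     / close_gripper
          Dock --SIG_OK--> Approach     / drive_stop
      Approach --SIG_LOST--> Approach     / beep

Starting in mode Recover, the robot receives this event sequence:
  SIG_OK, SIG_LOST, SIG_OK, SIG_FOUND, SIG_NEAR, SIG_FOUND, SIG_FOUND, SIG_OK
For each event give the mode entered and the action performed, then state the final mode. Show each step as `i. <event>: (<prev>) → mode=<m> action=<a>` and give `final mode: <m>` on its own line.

1. SIG_OK: (Recover) → mode=Dock action=brake
2. SIG_LOST: (Dock) → mode=Dock action=drive_stop
3. SIG_OK: (Dock) → mode=Approach action=drive_stop
4. SIG_FOUND: (Approach) → mode=Hold action=beep
5. SIG_NEAR: (Hold) → mode=Approach action=drive_stop
6. SIG_FOUND: (Approach) → mode=Hold action=beep
7. SIG_FOUND: (Hold) → mode=Approach action=drive_fwd
8. SIG_OK: (Approach) → mode=Hold action=drive_fwd

final mode: Hold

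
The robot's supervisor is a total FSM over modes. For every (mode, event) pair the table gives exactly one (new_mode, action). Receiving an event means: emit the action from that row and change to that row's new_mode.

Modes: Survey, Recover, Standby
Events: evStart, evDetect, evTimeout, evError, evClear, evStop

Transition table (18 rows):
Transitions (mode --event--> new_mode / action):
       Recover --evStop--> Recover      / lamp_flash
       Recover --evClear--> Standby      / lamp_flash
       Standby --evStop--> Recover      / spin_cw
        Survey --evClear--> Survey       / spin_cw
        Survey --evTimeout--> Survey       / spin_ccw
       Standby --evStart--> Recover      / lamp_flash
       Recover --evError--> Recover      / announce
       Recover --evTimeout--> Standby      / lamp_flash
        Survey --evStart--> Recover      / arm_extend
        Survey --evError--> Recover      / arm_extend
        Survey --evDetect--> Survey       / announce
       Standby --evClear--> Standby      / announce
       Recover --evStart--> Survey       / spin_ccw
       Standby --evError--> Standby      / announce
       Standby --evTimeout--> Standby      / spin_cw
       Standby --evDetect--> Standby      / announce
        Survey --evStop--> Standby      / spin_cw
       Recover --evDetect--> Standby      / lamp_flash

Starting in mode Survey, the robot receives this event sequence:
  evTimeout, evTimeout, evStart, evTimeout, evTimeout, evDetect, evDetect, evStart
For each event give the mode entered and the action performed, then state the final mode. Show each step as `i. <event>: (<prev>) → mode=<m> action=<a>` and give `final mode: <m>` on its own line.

1. evTimeout: (Survey) → mode=Survey action=spin_ccw
2. evTimeout: (Survey) → mode=Survey action=spin_ccw
3. evStart: (Survey) → mode=Recover action=arm_extend
4. evTimeout: (Recover) → mode=Standby action=lamp_flash
5. evTimeout: (Standby) → mode=Standby action=spin_cw
6. evDetect: (Standby) → mode=Standby action=announce
7. evDetect: (Standby) → mode=Standby action=announce
8. evStart: (Standby) → mode=Recover action=lamp_flash

final mode: Recover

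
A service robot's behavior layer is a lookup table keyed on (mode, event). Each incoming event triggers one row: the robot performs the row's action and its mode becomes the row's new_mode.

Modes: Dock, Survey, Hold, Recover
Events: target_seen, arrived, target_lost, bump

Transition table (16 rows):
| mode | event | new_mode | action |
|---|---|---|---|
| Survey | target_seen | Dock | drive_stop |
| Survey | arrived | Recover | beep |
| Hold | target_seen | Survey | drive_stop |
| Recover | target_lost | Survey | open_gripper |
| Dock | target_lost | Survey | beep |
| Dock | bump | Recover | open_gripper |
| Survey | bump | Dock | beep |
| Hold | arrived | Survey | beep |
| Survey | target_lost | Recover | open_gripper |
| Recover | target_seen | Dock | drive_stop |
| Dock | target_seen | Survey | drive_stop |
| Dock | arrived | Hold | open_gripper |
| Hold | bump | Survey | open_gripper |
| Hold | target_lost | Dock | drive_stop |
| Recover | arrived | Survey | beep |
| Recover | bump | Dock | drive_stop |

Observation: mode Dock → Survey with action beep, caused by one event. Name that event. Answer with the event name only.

try target_seen: (Dock, target_seen) → (Survey, drive_stop)
try arrived: (Dock, arrived) → (Hold, open_gripper)
try target_lost: (Dock, target_lost) → (Survey, beep)  ← matches
try bump: (Dock, bump) → (Recover, open_gripper)

target_lost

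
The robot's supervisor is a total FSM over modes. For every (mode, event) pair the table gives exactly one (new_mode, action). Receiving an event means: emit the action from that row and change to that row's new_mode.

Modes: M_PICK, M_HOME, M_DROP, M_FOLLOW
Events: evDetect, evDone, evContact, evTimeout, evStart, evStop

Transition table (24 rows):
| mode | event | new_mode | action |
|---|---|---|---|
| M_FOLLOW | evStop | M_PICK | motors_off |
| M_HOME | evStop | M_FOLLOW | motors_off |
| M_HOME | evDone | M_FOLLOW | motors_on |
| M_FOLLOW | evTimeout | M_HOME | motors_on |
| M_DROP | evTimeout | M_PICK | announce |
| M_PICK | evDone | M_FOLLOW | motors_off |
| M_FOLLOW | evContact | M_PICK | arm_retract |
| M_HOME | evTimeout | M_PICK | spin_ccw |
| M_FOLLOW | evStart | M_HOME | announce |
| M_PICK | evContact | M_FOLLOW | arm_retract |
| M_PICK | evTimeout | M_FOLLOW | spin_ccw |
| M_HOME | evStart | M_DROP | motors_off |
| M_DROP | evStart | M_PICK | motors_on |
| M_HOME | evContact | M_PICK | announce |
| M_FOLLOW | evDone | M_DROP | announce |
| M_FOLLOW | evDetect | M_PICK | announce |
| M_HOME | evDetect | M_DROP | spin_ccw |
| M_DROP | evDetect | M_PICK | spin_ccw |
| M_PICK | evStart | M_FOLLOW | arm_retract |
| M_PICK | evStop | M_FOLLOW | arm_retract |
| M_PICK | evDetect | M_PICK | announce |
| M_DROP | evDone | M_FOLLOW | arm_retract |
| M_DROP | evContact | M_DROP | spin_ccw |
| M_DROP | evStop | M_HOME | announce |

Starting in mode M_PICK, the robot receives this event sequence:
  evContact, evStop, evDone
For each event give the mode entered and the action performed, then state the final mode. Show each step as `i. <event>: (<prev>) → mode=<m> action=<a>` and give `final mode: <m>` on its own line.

1. evContact: (M_PICK) → mode=M_FOLLOW action=arm_retract
2. evStop: (M_FOLLOW) → mode=M_PICK action=motors_off
3. evDone: (M_PICK) → mode=M_FOLLOW action=motors_off

final mode: M_FOLLOW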